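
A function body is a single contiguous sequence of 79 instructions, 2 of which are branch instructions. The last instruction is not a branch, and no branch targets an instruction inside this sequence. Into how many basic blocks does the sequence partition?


With no in-sequence branch targets, the leaders are the first instruction plus the instruction after each branch.
Number of basic blocks = branches + 1
= 2 + 1 = 3

3


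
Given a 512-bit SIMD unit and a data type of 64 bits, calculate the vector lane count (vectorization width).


Width = SIMD bits / data type bits
= 512 / 64 = 8

8


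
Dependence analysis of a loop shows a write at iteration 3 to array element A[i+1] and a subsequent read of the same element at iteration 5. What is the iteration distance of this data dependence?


Distance = read iteration - write iteration
= 5 - 3 = 2

2


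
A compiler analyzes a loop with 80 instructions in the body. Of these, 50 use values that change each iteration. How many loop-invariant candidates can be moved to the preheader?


Invariant candidates = total - loop-dependent
= 80 - 50 = 30

30


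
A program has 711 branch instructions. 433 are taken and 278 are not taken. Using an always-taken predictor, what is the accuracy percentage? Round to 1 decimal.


Predictor: always-taken
Correct predictions = 433
Accuracy = 433 / 711 * 100 = 60.9%

60.9


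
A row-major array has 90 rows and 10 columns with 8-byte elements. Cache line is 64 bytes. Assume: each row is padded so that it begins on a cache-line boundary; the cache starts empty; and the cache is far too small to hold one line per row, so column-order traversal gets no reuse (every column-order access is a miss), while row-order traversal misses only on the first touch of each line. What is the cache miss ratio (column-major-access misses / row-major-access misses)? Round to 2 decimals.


Each row occupies 10 * 8 = 80 bytes and starts on a line boundary, so it spans ceil(80 / 64) = 2 cache lines.
Row-major traversal misses (one per line touched): 90 * ceil(10 * 8 / 64) = 180
Column-major traversal misses (no reuse, every access misses): 90 * 10 = 900
Ratio = 900 / 180 = 5.0

5.0


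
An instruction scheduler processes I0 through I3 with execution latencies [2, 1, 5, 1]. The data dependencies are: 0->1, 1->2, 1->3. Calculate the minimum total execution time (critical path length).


Compute longest path through dependency graph: dist(Ik) = max over predecessors of dist + latency(Ik).
dist(I0) = latency 2 = 2
dist(I1) = dist(I0) + 1 = 2 + 1 = 3
dist(I2) = dist(I1) + 5 = 3 + 5 = 8
dist(I3) = dist(I1) + 1 = 3 + 1 = 4
Critical path = max dist = 8

8


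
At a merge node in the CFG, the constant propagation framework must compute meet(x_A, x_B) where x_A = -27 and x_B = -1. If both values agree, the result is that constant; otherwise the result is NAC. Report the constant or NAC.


Meet operation: if both paths give the same constant, result is that constant; if they differ, result is NAC (not-a-constant).
Path A: -27, Path B: -1 -> differ
Result: not-a-constant -> NAC

NAC


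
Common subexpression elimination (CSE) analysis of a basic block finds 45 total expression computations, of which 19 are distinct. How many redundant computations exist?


CSE count = total expressions - unique expressions
= 45 - 19 = 26

26


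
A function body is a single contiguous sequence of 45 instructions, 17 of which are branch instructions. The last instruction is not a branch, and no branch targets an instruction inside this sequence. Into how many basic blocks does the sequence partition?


With no in-sequence branch targets, the leaders are the first instruction plus the instruction after each branch.
Number of basic blocks = branches + 1
= 17 + 1 = 18

18


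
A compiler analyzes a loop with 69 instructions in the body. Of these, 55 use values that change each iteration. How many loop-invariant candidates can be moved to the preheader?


Invariant candidates = total - loop-dependent
= 69 - 55 = 14

14


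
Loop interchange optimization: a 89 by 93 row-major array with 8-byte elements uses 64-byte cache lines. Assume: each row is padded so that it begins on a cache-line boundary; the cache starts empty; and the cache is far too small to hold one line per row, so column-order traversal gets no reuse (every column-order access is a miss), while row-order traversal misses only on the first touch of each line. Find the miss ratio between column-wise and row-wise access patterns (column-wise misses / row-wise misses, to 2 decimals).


Each row occupies 93 * 8 = 744 bytes and starts on a line boundary, so it spans ceil(744 / 64) = 12 cache lines.
Row-major traversal misses (one per line touched): 89 * ceil(93 * 8 / 64) = 1068
Column-major traversal misses (no reuse, every access misses): 89 * 93 = 8277
Ratio = 8277 / 1068 = 7.75

7.75


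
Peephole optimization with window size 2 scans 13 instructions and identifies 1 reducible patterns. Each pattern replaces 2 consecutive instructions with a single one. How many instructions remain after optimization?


Each match removes 1 instructions.
Total removed = 1 * 1 = 1
Remaining = 13 - 1 = 12

12


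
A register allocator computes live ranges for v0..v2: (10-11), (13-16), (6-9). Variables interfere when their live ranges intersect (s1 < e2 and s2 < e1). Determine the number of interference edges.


Check all pairs for overlapping intervals.
Two intervals (s1,e1) and (s2,e2) overlap if s1 < e2 and s2 < e1.
v0 (10-11) vs v1..v2: overlaps none -> 0
v1 (13-16) vs v2: overlaps none -> 0
Total overlapping pairs = 0 + 0 = 0

0


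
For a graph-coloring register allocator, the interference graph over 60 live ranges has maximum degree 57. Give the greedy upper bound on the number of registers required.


Greedy coloring never needs more than (max_degree + 1) colors: when coloring a vertex, at most max_degree neighbors are already colored.
Upper bound = 57 + 1 = 58

58


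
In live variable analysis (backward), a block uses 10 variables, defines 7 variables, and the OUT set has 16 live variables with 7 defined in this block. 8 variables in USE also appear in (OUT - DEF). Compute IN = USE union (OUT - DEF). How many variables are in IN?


OUT - DEF: 16 - 7 = 9
|IN| = |USE| + |OUT - DEF| - |USE ∩ (OUT - DEF)| = 10 + 9 - 8 = 11

11


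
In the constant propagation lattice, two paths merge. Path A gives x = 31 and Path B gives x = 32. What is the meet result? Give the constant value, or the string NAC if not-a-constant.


Meet operation: if both paths give the same constant, result is that constant; if they differ, result is NAC (not-a-constant).
Path A: 31, Path B: 32 -> differ
Result: not-a-constant -> NAC

NAC


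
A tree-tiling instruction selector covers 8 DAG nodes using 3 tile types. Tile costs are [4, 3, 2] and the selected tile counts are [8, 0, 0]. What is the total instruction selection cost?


Total cost = sum(count_i * cost_i)
= 8*4 + 0*3 + 0*2
= 32

32


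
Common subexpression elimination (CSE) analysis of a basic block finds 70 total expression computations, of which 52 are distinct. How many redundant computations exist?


CSE count = total expressions - unique expressions
= 70 - 52 = 18

18


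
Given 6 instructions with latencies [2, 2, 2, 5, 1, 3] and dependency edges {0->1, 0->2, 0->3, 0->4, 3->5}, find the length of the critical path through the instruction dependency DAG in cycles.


Compute longest path through dependency graph: dist(Ik) = max over predecessors of dist + latency(Ik).
dist(I0) = latency 2 = 2
dist(I1) = dist(I0) + 2 = 2 + 2 = 4
dist(I2) = dist(I0) + 2 = 2 + 2 = 4
dist(I3) = dist(I0) + 5 = 2 + 5 = 7
dist(I4) = dist(I0) + 1 = 2 + 1 = 3
dist(I5) = dist(I3) + 3 = 7 + 3 = 10
Critical path = max dist = 10

10


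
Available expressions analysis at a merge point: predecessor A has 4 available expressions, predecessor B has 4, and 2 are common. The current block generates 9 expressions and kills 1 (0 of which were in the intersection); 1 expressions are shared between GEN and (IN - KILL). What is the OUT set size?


IN = intersection of predecessors = 2
IN - KILL = 2 - 0 = 2
|OUT| = |GEN| + |IN - KILL| - |GEN ∩ (IN - KILL)| = 9 + 2 - 1 = 10

10


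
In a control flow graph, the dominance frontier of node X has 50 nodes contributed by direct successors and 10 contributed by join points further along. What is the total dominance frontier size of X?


DF(X) = direct successor contributions + join point contributions
= 50 + 10 = 60

60


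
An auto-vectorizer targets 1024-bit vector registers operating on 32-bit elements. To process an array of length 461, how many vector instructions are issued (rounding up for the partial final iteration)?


Width = 1024 / 32 = 32 elements per vector op
Iterations = ceil(461 / 32) = 15

15


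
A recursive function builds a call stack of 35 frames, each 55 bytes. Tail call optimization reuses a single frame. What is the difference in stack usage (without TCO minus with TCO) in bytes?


Without TCO: 35 * 55 = 1925 bytes
With TCO: reuse 1 frame = 55 bytes
Savings = 1925 - 55 = 1870

1870


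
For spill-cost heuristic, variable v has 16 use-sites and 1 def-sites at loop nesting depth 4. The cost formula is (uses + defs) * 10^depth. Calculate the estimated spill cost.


uses + defs = 16 + 1 = 17
10^4 = 10000
Spill cost = 17 * 10000 = 170000

170000


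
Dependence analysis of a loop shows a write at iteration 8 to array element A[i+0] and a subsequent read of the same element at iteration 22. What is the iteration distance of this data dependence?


Distance = read iteration - write iteration
= 22 - 8 = 14

14


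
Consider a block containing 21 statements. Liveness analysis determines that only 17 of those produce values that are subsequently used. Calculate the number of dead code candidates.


Dead code = total statements - live definitions
= 21 - 17 = 4

4


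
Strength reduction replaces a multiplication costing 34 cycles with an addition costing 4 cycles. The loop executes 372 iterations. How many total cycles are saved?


Per-iteration saving = 34 - 4 = 30
Total saved = 372 * 30 = 11160

11160


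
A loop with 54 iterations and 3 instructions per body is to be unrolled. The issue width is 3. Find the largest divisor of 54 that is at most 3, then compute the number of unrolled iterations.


Largest divisor of 54 <= 3 is 3
New iterations = 54 / 3 = 18

18


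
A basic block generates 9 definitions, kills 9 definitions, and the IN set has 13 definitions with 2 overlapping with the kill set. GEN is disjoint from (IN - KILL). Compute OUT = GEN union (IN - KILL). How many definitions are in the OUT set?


IN - KILL: 13 - 2 = 11 surviving definitions
OUT = GEN + surviving = 9 + 11 = 20

20


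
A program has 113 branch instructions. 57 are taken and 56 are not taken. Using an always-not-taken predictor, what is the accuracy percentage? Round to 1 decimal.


Predictor: always-not-taken
Correct predictions = 56
Accuracy = 56 / 113 * 100 = 49.6%

49.6


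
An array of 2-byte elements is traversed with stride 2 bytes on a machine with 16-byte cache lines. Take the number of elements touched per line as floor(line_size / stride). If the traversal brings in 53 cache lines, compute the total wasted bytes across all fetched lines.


Elements per line = floor(16 / 2) = 8
Bytes used per line = 8 * 2 = 16
Wasted per line = 16 - 16 = 0
Total wasted = 0 * 53 = 0

0


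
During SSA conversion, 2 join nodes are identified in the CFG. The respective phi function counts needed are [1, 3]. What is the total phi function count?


Total phi functions = sum of phi functions at each join node
= 1 + 3 = 4

4


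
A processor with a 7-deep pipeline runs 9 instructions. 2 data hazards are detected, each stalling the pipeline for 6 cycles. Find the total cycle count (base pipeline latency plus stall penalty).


Base cycles = 7 + 9 - 1 = 15
Total stalls = 2 * 6 = 12
Total = 15 + 12 = 27

27


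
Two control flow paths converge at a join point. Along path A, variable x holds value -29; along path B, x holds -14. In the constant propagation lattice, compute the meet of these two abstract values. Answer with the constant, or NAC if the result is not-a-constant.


Meet operation: if both paths give the same constant, result is that constant; if they differ, result is NAC (not-a-constant).
Path A: -29, Path B: -14 -> differ
Result: not-a-constant -> NAC

NAC


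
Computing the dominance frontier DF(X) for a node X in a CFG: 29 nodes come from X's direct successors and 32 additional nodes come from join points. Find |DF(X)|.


DF(X) = direct successor contributions + join point contributions
= 29 + 32 = 61

61


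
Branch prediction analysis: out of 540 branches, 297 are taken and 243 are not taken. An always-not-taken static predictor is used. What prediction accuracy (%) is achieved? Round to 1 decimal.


Predictor: always-not-taken
Correct predictions = 243
Accuracy = 243 / 540 * 100 = 45.0%

45.0


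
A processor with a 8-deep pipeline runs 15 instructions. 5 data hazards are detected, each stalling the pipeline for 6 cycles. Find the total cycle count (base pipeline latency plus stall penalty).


Base cycles = 8 + 15 - 1 = 22
Total stalls = 5 * 6 = 30
Total = 22 + 30 = 52

52


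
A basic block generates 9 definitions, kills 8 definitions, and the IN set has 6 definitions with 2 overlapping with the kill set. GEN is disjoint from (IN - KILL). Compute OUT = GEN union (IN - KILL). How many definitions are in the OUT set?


IN - KILL: 6 - 2 = 4 surviving definitions
OUT = GEN + surviving = 9 + 4 = 13

13


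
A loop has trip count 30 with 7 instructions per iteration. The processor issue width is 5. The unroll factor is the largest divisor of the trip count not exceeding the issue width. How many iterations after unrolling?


Largest divisor of 30 <= 5 is 5
New iterations = 30 / 5 = 6

6


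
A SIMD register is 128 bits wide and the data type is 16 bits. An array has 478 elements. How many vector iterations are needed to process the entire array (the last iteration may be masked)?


Width = 128 / 16 = 8 elements per vector op
Iterations = ceil(478 / 8) = 60

60


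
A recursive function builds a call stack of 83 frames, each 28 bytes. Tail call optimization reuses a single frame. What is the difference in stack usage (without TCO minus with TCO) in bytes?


Without TCO: 83 * 28 = 2324 bytes
With TCO: reuse 1 frame = 28 bytes
Savings = 2324 - 28 = 2296

2296


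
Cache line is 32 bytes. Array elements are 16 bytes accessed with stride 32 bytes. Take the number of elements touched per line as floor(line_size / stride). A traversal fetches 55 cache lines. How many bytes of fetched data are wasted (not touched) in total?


Elements per line = floor(32 / 32) = 1
Bytes used per line = 1 * 16 = 16
Wasted per line = 32 - 16 = 16
Total wasted = 16 * 55 = 880

880


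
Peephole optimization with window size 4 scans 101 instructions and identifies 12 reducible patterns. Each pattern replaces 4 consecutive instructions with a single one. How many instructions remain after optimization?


Each match removes 3 instructions.
Total removed = 12 * 3 = 36
Remaining = 101 - 36 = 65

65


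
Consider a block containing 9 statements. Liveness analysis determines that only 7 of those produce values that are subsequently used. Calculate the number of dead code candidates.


Dead code = total statements - live definitions
= 9 - 7 = 2

2


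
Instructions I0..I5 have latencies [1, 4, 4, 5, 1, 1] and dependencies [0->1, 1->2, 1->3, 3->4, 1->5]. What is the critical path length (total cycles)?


Compute longest path through dependency graph: dist(Ik) = max over predecessors of dist + latency(Ik).
dist(I0) = latency 1 = 1
dist(I1) = dist(I0) + 4 = 1 + 4 = 5
dist(I2) = dist(I1) + 4 = 5 + 4 = 9
dist(I3) = dist(I1) + 5 = 5 + 5 = 10
dist(I4) = dist(I3) + 1 = 10 + 1 = 11
dist(I5) = dist(I1) + 1 = 5 + 1 = 6
Critical path = max dist = 11

11


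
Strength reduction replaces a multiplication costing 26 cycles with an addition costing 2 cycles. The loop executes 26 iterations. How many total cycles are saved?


Per-iteration saving = 26 - 2 = 24
Total saved = 26 * 24 = 624

624


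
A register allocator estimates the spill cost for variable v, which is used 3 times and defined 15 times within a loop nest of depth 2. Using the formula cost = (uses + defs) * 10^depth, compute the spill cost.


uses + defs = 3 + 15 = 18
10^2 = 100
Spill cost = 18 * 100 = 1800

1800


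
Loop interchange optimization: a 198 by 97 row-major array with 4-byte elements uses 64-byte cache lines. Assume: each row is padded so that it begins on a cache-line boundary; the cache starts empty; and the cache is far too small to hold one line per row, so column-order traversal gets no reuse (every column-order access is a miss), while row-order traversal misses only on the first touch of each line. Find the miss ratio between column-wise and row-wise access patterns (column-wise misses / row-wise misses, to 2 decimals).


Each row occupies 97 * 4 = 388 bytes and starts on a line boundary, so it spans ceil(388 / 64) = 7 cache lines.
Row-major traversal misses (one per line touched): 198 * ceil(97 * 4 / 64) = 1386
Column-major traversal misses (no reuse, every access misses): 198 * 97 = 19206
Ratio = 19206 / 1386 = 13.86

13.86


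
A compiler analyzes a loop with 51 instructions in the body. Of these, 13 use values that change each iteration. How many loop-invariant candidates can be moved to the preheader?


Invariant candidates = total - loop-dependent
= 51 - 13 = 38

38


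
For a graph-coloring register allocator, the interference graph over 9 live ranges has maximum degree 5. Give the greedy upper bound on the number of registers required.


Greedy coloring never needs more than (max_degree + 1) colors: when coloring a vertex, at most max_degree neighbors are already colored.
Upper bound = 5 + 1 = 6

6


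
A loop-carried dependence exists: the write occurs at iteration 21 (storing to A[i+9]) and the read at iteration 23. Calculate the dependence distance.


Distance = read iteration - write iteration
= 23 - 21 = 2

2


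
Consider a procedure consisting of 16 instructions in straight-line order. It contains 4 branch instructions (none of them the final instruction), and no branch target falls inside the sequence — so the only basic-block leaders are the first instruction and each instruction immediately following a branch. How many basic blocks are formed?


With no in-sequence branch targets, the leaders are the first instruction plus the instruction after each branch.
Number of basic blocks = branches + 1
= 4 + 1 = 5

5


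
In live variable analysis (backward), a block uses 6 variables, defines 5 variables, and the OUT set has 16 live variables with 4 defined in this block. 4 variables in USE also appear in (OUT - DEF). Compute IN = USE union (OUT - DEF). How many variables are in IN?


OUT - DEF: 16 - 4 = 12
|IN| = |USE| + |OUT - DEF| - |USE ∩ (OUT - DEF)| = 6 + 12 - 4 = 14

14


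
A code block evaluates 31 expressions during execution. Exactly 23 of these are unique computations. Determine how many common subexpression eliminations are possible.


CSE count = total expressions - unique expressions
= 31 - 23 = 8

8


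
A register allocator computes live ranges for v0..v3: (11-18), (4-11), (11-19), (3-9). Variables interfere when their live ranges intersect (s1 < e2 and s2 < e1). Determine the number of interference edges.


Check all pairs for overlapping intervals.
Two intervals (s1,e1) and (s2,e2) overlap if s1 < e2 and s2 < e1.
v0 (11-18) vs v1..v3: overlaps v2 -> 1
v1 (4-11) vs v2..v3: overlaps v3 -> 1
v2 (11-19) vs v3: overlaps none -> 0
Total overlapping pairs = 1 + 1 + 0 = 2

2


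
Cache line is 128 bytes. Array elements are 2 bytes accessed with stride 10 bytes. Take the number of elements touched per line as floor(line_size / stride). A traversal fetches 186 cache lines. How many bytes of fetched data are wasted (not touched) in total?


Elements per line = floor(128 / 10) = 12
Bytes used per line = 12 * 2 = 24
Wasted per line = 128 - 24 = 104
Total wasted = 104 * 186 = 19344

19344


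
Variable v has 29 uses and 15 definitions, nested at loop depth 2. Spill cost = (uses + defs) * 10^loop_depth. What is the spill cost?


uses + defs = 29 + 15 = 44
10^2 = 100
Spill cost = 44 * 100 = 4400

4400


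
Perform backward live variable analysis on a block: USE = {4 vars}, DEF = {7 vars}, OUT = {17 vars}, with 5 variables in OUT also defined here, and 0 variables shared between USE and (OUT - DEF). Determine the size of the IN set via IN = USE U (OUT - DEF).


OUT - DEF: 17 - 5 = 12
|IN| = |USE| + |OUT - DEF| - |USE ∩ (OUT - DEF)| = 4 + 12 - 0 = 16

16


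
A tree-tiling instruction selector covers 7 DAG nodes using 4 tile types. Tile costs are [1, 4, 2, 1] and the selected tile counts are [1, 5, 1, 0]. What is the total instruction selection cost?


Total cost = sum(count_i * cost_i)
= 1*1 + 5*4 + 1*2 + 0*1
= 23

23


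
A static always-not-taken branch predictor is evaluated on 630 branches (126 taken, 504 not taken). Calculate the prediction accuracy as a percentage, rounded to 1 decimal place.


Predictor: always-not-taken
Correct predictions = 504
Accuracy = 504 / 630 * 100 = 80.0%

80.0


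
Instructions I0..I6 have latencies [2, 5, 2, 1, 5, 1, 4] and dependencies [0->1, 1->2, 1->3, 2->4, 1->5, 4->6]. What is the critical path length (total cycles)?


Compute longest path through dependency graph: dist(Ik) = max over predecessors of dist + latency(Ik).
dist(I0) = latency 2 = 2
dist(I1) = dist(I0) + 5 = 2 + 5 = 7
dist(I2) = dist(I1) + 2 = 7 + 2 = 9
dist(I3) = dist(I1) + 1 = 7 + 1 = 8
dist(I4) = dist(I2) + 5 = 9 + 5 = 14
dist(I5) = dist(I1) + 1 = 7 + 1 = 8
dist(I6) = dist(I4) + 4 = 14 + 4 = 18
Critical path = max dist = 18

18


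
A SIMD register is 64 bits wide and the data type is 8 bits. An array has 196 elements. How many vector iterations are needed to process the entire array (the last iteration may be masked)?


Width = 64 / 8 = 8 elements per vector op
Iterations = ceil(196 / 8) = 25

25


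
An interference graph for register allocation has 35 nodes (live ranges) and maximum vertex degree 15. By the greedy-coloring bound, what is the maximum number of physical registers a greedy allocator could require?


Greedy coloring never needs more than (max_degree + 1) colors: when coloring a vertex, at most max_degree neighbors are already colored.
Upper bound = 15 + 1 = 16

16


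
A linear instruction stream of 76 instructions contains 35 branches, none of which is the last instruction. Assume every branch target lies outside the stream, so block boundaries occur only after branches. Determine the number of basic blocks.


With no in-sequence branch targets, the leaders are the first instruction plus the instruction after each branch.
Number of basic blocks = branches + 1
= 35 + 1 = 36

36


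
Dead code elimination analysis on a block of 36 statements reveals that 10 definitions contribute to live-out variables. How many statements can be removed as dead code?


Dead code = total statements - live definitions
= 36 - 10 = 26

26


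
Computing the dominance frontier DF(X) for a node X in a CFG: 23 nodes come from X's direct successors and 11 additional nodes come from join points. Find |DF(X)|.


DF(X) = direct successor contributions + join point contributions
= 23 + 11 = 34

34


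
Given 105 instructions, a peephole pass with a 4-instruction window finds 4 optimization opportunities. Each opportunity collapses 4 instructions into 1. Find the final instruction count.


Each match removes 3 instructions.
Total removed = 4 * 3 = 12
Remaining = 105 - 12 = 93

93


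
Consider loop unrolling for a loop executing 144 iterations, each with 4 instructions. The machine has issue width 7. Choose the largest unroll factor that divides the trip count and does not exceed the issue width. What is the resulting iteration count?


Largest divisor of 144 <= 7 is 6
New iterations = 144 / 6 = 24

24


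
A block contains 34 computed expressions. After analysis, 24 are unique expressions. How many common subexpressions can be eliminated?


CSE count = total expressions - unique expressions
= 34 - 24 = 10

10


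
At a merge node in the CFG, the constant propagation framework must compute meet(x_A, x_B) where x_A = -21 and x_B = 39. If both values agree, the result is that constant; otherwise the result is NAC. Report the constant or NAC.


Meet operation: if both paths give the same constant, result is that constant; if they differ, result is NAC (not-a-constant).
Path A: -21, Path B: 39 -> differ
Result: not-a-constant -> NAC

NAC


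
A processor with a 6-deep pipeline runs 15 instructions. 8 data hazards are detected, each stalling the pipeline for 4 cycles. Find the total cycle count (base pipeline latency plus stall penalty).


Base cycles = 6 + 15 - 1 = 20
Total stalls = 8 * 4 = 32
Total = 20 + 32 = 52

52


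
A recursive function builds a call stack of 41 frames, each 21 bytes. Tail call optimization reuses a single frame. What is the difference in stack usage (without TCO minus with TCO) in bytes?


Without TCO: 41 * 21 = 861 bytes
With TCO: reuse 1 frame = 21 bytes
Savings = 861 - 21 = 840

840


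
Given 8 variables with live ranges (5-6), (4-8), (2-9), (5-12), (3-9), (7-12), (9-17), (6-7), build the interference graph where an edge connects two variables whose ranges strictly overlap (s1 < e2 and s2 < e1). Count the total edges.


Check all pairs for overlapping intervals.
Two intervals (s1,e1) and (s2,e2) overlap if s1 < e2 and s2 < e1.
v0 (5-6) vs v1..v7: overlaps v1, v2, v3, v4 -> 4
v1 (4-8) vs v2..v7: overlaps v2, v3, v4, v5, v7 -> 5
v2 (2-9) vs v3..v7: overlaps v3, v4, v5, v7 -> 4
v3 (5-12) vs v4..v7: overlaps v4, v5, v6, v7 -> 4
v4 (3-9) vs v5..v7: overlaps v5, v7 -> 2
v5 (7-12) vs v6..v7: overlaps v6 -> 1
v6 (9-17) vs v7: overlaps none -> 0
Total overlapping pairs = 4 + 5 + 4 + 4 + 2 + 1 + 0 = 20

20


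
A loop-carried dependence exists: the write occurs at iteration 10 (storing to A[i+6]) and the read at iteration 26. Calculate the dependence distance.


Distance = read iteration - write iteration
= 26 - 10 = 16

16


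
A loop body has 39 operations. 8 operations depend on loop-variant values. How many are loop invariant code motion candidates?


Invariant candidates = total - loop-dependent
= 39 - 8 = 31

31


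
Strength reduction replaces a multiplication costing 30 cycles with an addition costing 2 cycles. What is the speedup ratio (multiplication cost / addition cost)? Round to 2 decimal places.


Ratio = mult_cost / add_cost = 30 / 2 = 15.0

15.0


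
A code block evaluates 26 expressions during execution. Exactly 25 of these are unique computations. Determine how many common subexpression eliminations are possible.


CSE count = total expressions - unique expressions
= 26 - 25 = 1

1


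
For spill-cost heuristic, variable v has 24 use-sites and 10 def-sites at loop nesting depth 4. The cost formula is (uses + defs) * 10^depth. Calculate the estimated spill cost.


uses + defs = 24 + 10 = 34
10^4 = 10000
Spill cost = 34 * 10000 = 340000

340000


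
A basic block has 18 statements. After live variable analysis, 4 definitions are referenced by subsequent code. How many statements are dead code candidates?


Dead code = total statements - live definitions
= 18 - 4 = 14

14


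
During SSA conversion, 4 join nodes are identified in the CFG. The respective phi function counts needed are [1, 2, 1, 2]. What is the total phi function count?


Total phi functions = sum of phi functions at each join node
= 1 + 2 + 1 + 2 = 6

6


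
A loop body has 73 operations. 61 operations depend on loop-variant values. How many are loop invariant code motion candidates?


Invariant candidates = total - loop-dependent
= 73 - 61 = 12

12


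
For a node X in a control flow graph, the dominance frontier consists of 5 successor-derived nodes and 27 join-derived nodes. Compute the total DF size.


DF(X) = direct successor contributions + join point contributions
= 5 + 27 = 32

32


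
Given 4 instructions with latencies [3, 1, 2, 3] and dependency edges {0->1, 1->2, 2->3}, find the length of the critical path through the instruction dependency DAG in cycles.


Compute longest path through dependency graph: dist(Ik) = max over predecessors of dist + latency(Ik).
dist(I0) = latency 3 = 3
dist(I1) = dist(I0) + 1 = 3 + 1 = 4
dist(I2) = dist(I1) + 2 = 4 + 2 = 6
dist(I3) = dist(I2) + 3 = 6 + 3 = 9
Critical path = max dist = 9

9


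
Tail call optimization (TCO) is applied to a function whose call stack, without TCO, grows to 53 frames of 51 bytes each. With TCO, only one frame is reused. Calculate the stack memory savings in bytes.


Without TCO: 53 * 51 = 2703 bytes
With TCO: reuse 1 frame = 51 bytes
Savings = 2703 - 51 = 2652

2652


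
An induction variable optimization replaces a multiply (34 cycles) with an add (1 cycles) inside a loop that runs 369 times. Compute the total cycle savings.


Per-iteration saving = 34 - 1 = 33
Total saved = 369 * 33 = 12177

12177


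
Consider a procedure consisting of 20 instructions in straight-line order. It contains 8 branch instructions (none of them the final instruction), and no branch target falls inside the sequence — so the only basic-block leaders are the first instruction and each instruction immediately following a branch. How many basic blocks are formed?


With no in-sequence branch targets, the leaders are the first instruction plus the instruction after each branch.
Number of basic blocks = branches + 1
= 8 + 1 = 9

9


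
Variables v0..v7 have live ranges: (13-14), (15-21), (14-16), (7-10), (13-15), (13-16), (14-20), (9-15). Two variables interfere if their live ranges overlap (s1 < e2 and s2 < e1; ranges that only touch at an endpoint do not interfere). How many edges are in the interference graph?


Check all pairs for overlapping intervals.
Two intervals (s1,e1) and (s2,e2) overlap if s1 < e2 and s2 < e1.
v0 (13-14) vs v1..v7: overlaps v4, v5, v7 -> 3
v1 (15-21) vs v2..v7: overlaps v2, v5, v6 -> 3
v2 (14-16) vs v3..v7: overlaps v4, v5, v6, v7 -> 4
v3 (7-10) vs v4..v7: overlaps v7 -> 1
v4 (13-15) vs v5..v7: overlaps v5, v6, v7 -> 3
v5 (13-16) vs v6..v7: overlaps v6, v7 -> 2
v6 (14-20) vs v7: overlaps v7 -> 1
Total overlapping pairs = 3 + 3 + 4 + 1 + 3 + 2 + 1 = 17

17


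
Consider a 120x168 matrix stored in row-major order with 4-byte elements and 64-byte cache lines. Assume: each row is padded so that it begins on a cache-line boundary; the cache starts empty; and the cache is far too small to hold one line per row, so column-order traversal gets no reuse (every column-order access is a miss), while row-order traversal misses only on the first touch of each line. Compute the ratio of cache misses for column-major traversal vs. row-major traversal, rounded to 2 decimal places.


Each row occupies 168 * 4 = 672 bytes and starts on a line boundary, so it spans ceil(672 / 64) = 11 cache lines.
Row-major traversal misses (one per line touched): 120 * ceil(168 * 4 / 64) = 1320
Column-major traversal misses (no reuse, every access misses): 120 * 168 = 20160
Ratio = 20160 / 1320 = 15.27

15.27


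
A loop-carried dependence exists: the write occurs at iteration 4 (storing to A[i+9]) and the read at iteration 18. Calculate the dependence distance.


Distance = read iteration - write iteration
= 18 - 4 = 14

14


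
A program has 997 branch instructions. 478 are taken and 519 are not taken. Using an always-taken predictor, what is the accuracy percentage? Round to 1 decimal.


Predictor: always-taken
Correct predictions = 478
Accuracy = 478 / 997 * 100 = 47.9%

47.9


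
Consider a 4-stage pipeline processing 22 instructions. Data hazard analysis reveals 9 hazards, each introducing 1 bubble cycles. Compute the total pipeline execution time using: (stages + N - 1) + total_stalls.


Base cycles = 4 + 22 - 1 = 25
Total stalls = 9 * 1 = 9
Total = 25 + 9 = 34

34


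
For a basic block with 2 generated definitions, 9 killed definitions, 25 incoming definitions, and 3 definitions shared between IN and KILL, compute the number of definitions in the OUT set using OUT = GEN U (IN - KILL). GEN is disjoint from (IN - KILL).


IN - KILL: 25 - 3 = 22 surviving definitions
OUT = GEN + surviving = 2 + 22 = 24

24


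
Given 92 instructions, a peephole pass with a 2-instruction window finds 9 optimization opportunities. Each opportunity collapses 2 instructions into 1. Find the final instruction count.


Each match removes 1 instructions.
Total removed = 9 * 1 = 9
Remaining = 92 - 9 = 83

83


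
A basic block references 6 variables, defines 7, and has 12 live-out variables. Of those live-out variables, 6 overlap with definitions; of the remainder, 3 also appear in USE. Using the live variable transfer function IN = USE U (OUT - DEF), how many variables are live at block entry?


OUT - DEF: 12 - 6 = 6
|IN| = |USE| + |OUT - DEF| - |USE ∩ (OUT - DEF)| = 6 + 6 - 3 = 9

9


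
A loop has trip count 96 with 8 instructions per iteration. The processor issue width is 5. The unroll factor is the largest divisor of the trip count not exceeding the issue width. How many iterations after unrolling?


Largest divisor of 96 <= 5 is 4
New iterations = 96 / 4 = 24

24


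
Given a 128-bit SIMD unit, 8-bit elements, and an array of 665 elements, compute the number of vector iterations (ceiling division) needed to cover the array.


Width = 128 / 8 = 16 elements per vector op
Iterations = ceil(665 / 16) = 42

42


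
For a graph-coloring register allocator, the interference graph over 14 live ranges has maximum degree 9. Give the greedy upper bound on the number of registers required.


Greedy coloring never needs more than (max_degree + 1) colors: when coloring a vertex, at most max_degree neighbors are already colored.
Upper bound = 9 + 1 = 10

10


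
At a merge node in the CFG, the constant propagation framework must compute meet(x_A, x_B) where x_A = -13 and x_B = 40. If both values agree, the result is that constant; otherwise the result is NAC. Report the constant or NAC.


Meet operation: if both paths give the same constant, result is that constant; if they differ, result is NAC (not-a-constant).
Path A: -13, Path B: 40 -> differ
Result: not-a-constant -> NAC

NAC


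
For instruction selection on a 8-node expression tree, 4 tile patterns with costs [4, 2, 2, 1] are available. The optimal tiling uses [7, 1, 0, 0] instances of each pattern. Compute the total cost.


Total cost = sum(count_i * cost_i)
= 7*4 + 1*2 + 0*2 + 0*1
= 30

30


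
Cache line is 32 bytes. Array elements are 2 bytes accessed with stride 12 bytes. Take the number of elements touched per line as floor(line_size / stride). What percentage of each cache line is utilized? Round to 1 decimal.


Elements per cache line = floor(32 / 12) = 2
Bytes used = 2 * 2 = 4
Utilization = 4 / 32 * 100 = 12.5%

12.5


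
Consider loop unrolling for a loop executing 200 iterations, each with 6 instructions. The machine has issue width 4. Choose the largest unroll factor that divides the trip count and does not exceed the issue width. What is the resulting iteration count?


Largest divisor of 200 <= 4 is 4
New iterations = 200 / 4 = 50

50


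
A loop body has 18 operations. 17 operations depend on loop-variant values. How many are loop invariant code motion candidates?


Invariant candidates = total - loop-dependent
= 18 - 17 = 1

1


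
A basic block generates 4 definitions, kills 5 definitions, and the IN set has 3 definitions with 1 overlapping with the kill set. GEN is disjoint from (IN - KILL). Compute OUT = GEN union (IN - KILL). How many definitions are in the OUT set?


IN - KILL: 3 - 1 = 2 surviving definitions
OUT = GEN + surviving = 4 + 2 = 6

6


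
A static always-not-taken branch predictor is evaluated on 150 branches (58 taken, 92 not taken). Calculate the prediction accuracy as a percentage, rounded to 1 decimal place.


Predictor: always-not-taken
Correct predictions = 92
Accuracy = 92 / 150 * 100 = 61.3%

61.3


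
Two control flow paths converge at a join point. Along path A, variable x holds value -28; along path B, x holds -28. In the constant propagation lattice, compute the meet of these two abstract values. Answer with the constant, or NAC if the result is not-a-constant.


Meet operation: if both paths give the same constant, result is that constant; if they differ, result is NAC (not-a-constant).
Path A: -28, Path B: -28 -> equal
Result: constant -> -28

-28


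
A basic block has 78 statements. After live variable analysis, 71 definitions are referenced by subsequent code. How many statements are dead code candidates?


Dead code = total statements - live definitions
= 78 - 71 = 7

7


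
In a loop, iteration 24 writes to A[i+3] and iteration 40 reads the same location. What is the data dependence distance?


Distance = read iteration - write iteration
= 40 - 24 = 16

16


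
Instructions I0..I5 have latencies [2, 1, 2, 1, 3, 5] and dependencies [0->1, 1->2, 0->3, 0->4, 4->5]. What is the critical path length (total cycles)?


Compute longest path through dependency graph: dist(Ik) = max over predecessors of dist + latency(Ik).
dist(I0) = latency 2 = 2
dist(I1) = dist(I0) + 1 = 2 + 1 = 3
dist(I2) = dist(I1) + 2 = 3 + 2 = 5
dist(I3) = dist(I0) + 1 = 2 + 1 = 3
dist(I4) = dist(I0) + 3 = 2 + 3 = 5
dist(I5) = dist(I4) + 5 = 5 + 5 = 10
Critical path = max dist = 10

10


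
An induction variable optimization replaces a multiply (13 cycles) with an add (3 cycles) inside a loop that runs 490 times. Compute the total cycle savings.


Per-iteration saving = 13 - 3 = 10
Total saved = 490 * 10 = 4900

4900


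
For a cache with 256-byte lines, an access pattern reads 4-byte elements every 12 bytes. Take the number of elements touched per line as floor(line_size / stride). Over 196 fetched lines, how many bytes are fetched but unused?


Elements per line = floor(256 / 12) = 21
Bytes used per line = 21 * 4 = 84
Wasted per line = 256 - 84 = 172
Total wasted = 172 * 196 = 33712

33712


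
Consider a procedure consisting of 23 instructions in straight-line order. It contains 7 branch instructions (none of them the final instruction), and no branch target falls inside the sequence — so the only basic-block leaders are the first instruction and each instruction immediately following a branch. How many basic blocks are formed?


With no in-sequence branch targets, the leaders are the first instruction plus the instruction after each branch.
Number of basic blocks = branches + 1
= 7 + 1 = 8

8


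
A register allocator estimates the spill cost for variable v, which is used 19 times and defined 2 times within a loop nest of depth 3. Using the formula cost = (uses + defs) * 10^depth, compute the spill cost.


uses + defs = 19 + 2 = 21
10^3 = 1000
Spill cost = 21 * 1000 = 21000

21000


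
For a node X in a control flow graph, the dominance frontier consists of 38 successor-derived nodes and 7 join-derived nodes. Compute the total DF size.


DF(X) = direct successor contributions + join point contributions
= 38 + 7 = 45

45


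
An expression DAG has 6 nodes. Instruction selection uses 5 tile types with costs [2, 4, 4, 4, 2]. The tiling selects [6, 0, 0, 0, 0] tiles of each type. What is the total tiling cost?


Total cost = sum(count_i * cost_i)
= 6*2 + 0*4 + 0*4 + 0*4 + 0*2
= 12

12


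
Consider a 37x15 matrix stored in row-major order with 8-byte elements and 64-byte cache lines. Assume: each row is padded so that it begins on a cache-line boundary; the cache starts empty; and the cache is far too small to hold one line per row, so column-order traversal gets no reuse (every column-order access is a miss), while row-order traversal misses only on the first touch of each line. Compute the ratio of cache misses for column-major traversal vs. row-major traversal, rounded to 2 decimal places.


Each row occupies 15 * 8 = 120 bytes and starts on a line boundary, so it spans ceil(120 / 64) = 2 cache lines.
Row-major traversal misses (one per line touched): 37 * ceil(15 * 8 / 64) = 74
Column-major traversal misses (no reuse, every access misses): 37 * 15 = 555
Ratio = 555 / 74 = 7.5

7.5
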